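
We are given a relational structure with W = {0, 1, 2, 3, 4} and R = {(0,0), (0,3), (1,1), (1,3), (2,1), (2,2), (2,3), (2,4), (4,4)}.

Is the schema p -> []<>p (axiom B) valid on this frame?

No

The schema B characterises exactly the symmetric frames.
Symmetric: no — 0 R 3 but not 3 R 0.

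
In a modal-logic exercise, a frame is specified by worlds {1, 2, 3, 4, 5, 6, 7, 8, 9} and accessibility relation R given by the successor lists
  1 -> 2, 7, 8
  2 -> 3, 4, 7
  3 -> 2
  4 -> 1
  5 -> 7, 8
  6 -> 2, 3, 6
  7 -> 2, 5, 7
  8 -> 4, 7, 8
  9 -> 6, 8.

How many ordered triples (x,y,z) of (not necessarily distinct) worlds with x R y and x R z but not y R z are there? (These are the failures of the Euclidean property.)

Enumerating: (1,2,2), (1,2,8), (1,7,8), (1,8,2), (2,3,3), (2,3,4), (2,3,7), (2,4,3), (2,4,4), (2,4,7), (2,7,3), (2,7,4), … and 18 more.
Total: 30.

30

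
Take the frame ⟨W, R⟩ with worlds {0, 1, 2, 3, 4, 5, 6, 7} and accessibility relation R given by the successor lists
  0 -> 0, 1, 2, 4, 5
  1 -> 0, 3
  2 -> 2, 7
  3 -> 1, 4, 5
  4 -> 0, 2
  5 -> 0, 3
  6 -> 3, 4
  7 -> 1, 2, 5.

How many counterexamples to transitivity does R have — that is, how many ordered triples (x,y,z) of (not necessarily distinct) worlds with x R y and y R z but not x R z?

Enumerating: (0,1,3), (0,2,7), (0,5,3), (1,0,1), (1,0,2), (1,0,4), (1,0,5), (1,3,1), (1,3,4), (1,3,5), (2,7,1), (2,7,5), … and 26 more.
Total: 38.

38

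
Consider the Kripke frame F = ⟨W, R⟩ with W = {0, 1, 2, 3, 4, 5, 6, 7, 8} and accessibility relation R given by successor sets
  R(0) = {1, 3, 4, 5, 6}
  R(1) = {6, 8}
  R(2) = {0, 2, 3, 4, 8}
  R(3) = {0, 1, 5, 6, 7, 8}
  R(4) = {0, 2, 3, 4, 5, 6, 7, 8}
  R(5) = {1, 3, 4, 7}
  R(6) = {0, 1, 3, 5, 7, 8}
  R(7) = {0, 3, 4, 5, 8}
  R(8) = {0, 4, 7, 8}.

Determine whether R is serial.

Serial: yes — every world has a successor (e.g. 0 R 1).

Yes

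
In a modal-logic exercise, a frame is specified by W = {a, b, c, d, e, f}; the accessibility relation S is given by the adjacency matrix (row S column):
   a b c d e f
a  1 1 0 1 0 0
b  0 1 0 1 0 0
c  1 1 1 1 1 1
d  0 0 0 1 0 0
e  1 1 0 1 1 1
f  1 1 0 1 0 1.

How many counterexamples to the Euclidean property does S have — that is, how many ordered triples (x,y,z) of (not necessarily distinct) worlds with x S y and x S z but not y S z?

Enumerating: (a,b,a), (a,d,a), (a,d,b), (b,d,b), (c,a,c), (c,a,e), (c,a,f), (c,b,a), (c,b,c), (c,b,e), (c,b,f), (c,d,a), … and 23 more.
Total: 35.

35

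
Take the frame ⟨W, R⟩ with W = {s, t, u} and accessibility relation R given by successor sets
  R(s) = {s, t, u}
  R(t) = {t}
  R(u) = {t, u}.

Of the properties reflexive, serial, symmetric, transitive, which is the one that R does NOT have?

symmetric

Reflexive: yes — every world is R-related to itself.
Serial: yes — every world has a successor (e.g. s R s).
Symmetric: no — s R t but not t R s.
Transitive: yes — every two-step R-path is closed by a direct edge.
Only symmetric fails.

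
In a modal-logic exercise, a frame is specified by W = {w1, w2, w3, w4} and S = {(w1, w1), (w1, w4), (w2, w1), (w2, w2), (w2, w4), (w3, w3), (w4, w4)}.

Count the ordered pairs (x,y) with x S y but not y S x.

3

Enumerating: (w1,w4), (w2,w1), (w2,w4).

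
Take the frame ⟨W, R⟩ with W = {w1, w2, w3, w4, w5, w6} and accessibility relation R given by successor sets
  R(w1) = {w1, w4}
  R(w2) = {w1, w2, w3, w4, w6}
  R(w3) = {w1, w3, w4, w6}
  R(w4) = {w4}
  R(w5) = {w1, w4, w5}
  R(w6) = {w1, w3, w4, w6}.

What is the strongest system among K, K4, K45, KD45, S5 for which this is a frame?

Transitive (axiom 4): yes — every two-step R-path is closed by a direct edge.
Euclidean (axiom 5): no — w2 R w1 and w2 R w3, but not w1 R w3.
Serial (axiom D): yes — every world has a successor (e.g. w1 R w1).
Reflexive (axiom T): yes — every world is R-related to itself.
So F validates K, K4; K45 would additionally require R to be Euclidean. The strongest is K4.

K4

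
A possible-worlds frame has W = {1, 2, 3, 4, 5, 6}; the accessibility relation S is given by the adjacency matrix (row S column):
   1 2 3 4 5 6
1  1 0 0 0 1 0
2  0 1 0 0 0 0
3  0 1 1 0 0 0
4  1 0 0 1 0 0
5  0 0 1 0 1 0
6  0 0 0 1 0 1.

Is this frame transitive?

No

Transitive: no — 1 S 5 and 5 S 3, but not 1 S 3.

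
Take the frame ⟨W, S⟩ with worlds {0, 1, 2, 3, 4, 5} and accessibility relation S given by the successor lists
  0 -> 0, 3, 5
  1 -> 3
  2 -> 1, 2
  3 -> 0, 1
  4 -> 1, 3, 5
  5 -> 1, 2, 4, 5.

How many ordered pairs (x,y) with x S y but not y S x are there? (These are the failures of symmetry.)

6

Enumerating: (0,5), (2,1), (4,1), (4,3), (5,1), (5,2).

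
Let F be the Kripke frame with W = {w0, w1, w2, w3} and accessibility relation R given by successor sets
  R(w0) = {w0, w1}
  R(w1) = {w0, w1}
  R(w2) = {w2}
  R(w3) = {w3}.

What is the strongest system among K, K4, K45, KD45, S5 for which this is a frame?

S5

Transitive (axiom 4): yes — every two-step R-path is closed by a direct edge.
Euclidean (axiom 5): yes — any two successors of a common world are R-related.
Serial (axiom D): yes — every world has a successor (e.g. w0 R w0).
Reflexive (axiom T): yes — every world is R-related to itself.
So F validates K, K4, K45, KD45, S5. The strongest is S5.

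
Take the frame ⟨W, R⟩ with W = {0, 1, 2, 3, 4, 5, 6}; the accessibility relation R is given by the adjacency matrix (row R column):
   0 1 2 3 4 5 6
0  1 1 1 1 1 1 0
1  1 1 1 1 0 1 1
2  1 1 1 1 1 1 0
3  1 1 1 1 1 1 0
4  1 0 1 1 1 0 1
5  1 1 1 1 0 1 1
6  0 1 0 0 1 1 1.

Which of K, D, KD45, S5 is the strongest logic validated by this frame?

D

Serial (axiom D): yes — every world has a successor (e.g. 0 R 0).
Euclidean (axiom 5): no — 0 R 1 and 0 R 4, but not 1 R 4.
Transitive (axiom 4): no — 0 R 1 and 1 R 6, but not 0 R 6.
Reflexive (axiom T): yes — every world is R-related to itself.
So F validates K, D; KD45 would additionally require R to be Euclidean and transitive. The strongest is D.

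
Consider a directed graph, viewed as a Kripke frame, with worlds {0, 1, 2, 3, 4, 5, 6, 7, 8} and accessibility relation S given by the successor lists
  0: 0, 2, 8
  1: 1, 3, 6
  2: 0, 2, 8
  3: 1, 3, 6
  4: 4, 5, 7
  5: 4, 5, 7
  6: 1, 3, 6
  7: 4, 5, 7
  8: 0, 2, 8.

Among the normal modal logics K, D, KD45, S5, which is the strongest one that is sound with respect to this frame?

S5

Serial (axiom D): yes — every world has a successor (e.g. 0 S 0).
Euclidean (axiom 5): yes — any two successors of a common world are S-related.
Transitive (axiom 4): yes — every two-step S-path is closed by a direct edge.
Reflexive (axiom T): yes — every world is S-related to itself.
So F validates K, D, KD45, S5. The strongest is S5.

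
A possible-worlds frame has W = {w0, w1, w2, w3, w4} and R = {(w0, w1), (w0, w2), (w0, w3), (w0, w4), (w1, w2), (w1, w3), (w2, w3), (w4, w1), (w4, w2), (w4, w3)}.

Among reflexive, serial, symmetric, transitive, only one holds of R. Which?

Reflexive: no — w0 is not related to itself.
Serial: no — w3 has no R-successor.
Symmetric: no — w0 R w1 but not w1 R w0.
Transitive: yes — every two-step R-path is closed by a direct edge.
Only transitive holds.

transitive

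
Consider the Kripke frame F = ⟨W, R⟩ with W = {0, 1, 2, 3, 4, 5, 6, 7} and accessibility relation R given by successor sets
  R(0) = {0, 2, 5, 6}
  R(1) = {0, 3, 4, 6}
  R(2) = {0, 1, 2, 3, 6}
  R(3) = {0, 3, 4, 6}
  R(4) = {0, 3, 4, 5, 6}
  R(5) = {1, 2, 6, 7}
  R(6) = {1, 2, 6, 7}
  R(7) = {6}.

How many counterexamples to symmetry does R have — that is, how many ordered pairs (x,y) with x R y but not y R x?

16

Enumerating: (0,5), (0,6), (1,0), (1,3), (1,4), (2,1), (2,3), (3,0), (3,6), (4,0), (4,5), (4,6), (5,1), (5,2), (5,6), (5,7).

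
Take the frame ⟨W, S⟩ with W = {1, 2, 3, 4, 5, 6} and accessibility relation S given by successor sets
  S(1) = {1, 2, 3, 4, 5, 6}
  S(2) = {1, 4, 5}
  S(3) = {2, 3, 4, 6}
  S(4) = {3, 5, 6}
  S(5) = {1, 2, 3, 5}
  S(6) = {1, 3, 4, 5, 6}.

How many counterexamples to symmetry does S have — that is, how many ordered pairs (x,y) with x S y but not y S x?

7

Enumerating: (1,3), (1,4), (2,4), (3,2), (4,5), (5,3), (6,5).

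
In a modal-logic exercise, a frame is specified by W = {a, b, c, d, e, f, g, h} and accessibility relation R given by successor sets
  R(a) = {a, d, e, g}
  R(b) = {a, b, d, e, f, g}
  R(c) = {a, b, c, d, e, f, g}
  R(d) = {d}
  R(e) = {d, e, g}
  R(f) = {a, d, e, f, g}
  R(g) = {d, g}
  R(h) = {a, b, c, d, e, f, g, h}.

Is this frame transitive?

Transitive: yes — every two-step R-path is closed by a direct edge.

Yes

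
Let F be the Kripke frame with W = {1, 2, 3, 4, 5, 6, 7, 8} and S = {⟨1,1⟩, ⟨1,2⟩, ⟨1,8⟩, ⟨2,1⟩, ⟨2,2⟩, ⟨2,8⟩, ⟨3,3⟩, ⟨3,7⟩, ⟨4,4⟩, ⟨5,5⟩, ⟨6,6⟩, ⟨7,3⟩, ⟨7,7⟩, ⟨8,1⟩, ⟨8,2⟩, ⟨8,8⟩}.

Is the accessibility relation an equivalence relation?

Yes

Reflexive: yes — every world is S-related to itself.
Symmetric: yes — every pair in S has its reverse in S.
Transitive: yes — every two-step S-path is closed by a direct edge.
So S is an equivalence relation.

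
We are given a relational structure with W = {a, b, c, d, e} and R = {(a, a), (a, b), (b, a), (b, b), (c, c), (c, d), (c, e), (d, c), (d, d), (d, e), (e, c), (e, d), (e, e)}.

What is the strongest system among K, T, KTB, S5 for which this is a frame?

Reflexive (axiom T): yes — every world is R-related to itself.
Symmetric (axiom B): yes — every pair in R has its reverse in R.
Euclidean (axiom 5): yes — any two successors of a common world are R-related.
So F validates K, T, KTB, S5. The strongest is S5.

S5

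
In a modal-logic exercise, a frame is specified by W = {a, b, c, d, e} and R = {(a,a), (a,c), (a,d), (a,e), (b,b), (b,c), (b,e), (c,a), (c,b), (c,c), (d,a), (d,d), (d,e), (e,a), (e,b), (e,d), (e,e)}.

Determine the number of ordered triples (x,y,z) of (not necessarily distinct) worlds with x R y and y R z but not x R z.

Enumerating: (a,c,b), (a,e,b), (b,c,a), (b,e,a), (b,e,d), (c,a,d), (c,a,e), (c,b,e), (d,a,c), (d,e,b), (e,a,c), (e,b,c).

12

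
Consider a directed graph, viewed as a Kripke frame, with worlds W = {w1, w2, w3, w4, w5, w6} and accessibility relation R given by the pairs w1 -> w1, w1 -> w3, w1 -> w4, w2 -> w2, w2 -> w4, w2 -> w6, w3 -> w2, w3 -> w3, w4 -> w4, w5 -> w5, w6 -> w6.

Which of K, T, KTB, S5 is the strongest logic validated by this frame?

Reflexive (axiom T): yes — every world is R-related to itself.
Symmetric (axiom B): no — w1 R w3 but not w3 R w1.
Euclidean (axiom 5): no — w1 R w3 and w1 R w4, but not w3 R w4.
So F validates K, T; KTB would additionally require R to be symmetric. The strongest is T.

T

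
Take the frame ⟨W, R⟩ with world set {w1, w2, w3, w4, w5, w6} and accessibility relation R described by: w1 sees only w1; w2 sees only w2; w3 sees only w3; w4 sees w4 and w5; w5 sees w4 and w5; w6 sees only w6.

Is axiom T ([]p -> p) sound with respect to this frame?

The schema T characterises exactly the reflexive frames.
Reflexive: yes — every world is R-related to itself.

Yes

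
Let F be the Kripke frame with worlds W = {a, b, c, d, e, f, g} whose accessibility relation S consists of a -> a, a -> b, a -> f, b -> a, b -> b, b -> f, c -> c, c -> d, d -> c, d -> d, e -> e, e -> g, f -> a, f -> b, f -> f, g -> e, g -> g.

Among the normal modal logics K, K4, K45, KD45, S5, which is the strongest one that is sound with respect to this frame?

Transitive (axiom 4): yes — every two-step S-path is closed by a direct edge.
Euclidean (axiom 5): yes — any two successors of a common world are S-related.
Serial (axiom D): yes — every world has a successor (e.g. a S a).
Reflexive (axiom T): yes — every world is S-related to itself.
So F validates K, K4, K45, KD45, S5. The strongest is S5.

S5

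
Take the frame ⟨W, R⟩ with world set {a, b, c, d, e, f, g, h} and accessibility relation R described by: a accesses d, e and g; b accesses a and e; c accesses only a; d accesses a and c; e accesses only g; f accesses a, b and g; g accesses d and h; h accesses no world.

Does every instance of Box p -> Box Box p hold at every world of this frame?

No

By correspondence theory, 4 is valid on a frame iff R is transitive.
Transitive: no — a R d and d R c, but not a R c.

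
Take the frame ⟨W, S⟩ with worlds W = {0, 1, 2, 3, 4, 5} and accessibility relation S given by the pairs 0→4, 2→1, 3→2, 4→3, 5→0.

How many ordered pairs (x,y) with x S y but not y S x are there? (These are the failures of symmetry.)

5

Enumerating: (0,4), (2,1), (3,2), (4,3), (5,0).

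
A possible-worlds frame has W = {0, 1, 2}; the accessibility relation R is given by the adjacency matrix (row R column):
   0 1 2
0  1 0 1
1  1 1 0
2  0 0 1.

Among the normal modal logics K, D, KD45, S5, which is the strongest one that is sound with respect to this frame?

Serial (axiom D): yes — every world has a successor (e.g. 0 R 0).
Euclidean (axiom 5): no — 0 R 2 and 0 R 0, but not 2 R 0.
Transitive (axiom 4): no — 1 R 0 and 0 R 2, but not 1 R 2.
Reflexive (axiom T): yes — every world is R-related to itself.
So F validates K, D; KD45 would additionally require R to be Euclidean and transitive. The strongest is D.

D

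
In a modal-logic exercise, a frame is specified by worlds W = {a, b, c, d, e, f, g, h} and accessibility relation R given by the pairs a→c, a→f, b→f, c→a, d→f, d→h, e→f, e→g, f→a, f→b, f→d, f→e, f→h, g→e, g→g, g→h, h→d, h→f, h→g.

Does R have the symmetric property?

Symmetric: yes — every pair in R has its reverse in R.

Yes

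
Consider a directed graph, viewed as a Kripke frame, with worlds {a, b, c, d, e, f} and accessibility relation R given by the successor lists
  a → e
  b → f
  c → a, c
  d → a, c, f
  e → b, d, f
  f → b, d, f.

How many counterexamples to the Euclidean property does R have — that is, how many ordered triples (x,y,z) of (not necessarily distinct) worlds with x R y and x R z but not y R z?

17

Enumerating: (a,e,e), (c,a,a), (c,a,c), (d,a,a), (d,a,c), (d,a,f), (d,c,f), (d,f,a), (d,f,c), (e,b,b), (e,b,d), (e,d,b), (e,d,d), (f,b,b), (f,b,d), (f,d,b), (f,d,d).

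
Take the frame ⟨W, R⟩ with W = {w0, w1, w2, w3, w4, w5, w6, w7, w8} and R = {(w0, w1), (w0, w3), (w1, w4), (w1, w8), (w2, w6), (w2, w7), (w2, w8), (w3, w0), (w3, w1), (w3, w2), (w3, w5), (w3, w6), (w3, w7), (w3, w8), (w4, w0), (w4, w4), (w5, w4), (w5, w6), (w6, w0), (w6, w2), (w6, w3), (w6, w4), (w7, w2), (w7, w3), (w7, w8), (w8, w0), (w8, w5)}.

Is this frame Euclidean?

No

Euclidean: no — w0 R w1 and w0 R w3, but not w1 R w3.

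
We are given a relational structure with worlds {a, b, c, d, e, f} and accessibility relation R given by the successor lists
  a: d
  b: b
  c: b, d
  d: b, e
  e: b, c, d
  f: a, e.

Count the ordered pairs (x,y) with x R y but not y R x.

8

Enumerating: (a,d), (c,b), (c,d), (d,b), (e,b), (e,c), (f,a), (f,e).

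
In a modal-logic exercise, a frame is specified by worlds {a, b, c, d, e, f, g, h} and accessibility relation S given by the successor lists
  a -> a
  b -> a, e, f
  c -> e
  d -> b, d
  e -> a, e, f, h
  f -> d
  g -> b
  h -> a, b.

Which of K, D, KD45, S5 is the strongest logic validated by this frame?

Serial (axiom D): yes — every world has a successor (e.g. a S a).
Euclidean (axiom 5): no — b S a and b S e, but not a S e.
Transitive (axiom 4): no — b S e and e S h, but not b S h.
Reflexive (axiom T): no — b is not related to itself.
So F validates K, D; KD45 would additionally require S to be Euclidean and transitive. The strongest is D.

D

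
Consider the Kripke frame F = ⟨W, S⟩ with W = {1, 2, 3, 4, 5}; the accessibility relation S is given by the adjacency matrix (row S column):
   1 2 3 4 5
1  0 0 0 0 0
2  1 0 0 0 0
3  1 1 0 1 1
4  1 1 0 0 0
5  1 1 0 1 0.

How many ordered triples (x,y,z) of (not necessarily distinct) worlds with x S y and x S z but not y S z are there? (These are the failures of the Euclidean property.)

20

Enumerating: (2,1,1), (3,1,1), (3,1,2), (3,1,4), (3,1,5), (3,2,2), (3,2,4), (3,2,5), (3,4,4), (3,4,5), (3,5,5), (4,1,1), … and 8 more.
Total: 20.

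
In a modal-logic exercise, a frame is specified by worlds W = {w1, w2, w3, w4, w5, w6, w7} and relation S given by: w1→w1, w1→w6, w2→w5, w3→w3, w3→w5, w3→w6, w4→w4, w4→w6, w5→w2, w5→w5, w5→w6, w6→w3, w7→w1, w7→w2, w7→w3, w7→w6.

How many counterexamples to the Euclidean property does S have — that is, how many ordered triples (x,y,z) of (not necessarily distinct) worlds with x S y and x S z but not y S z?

23

Enumerating: (w1,w6,w1), (w1,w6,w6), (w3,w5,w3), (w3,w6,w5), (w3,w6,w6), (w4,w6,w4), (w4,w6,w6), (w5,w2,w2), (w5,w2,w6), (w5,w6,w2), (w5,w6,w5), (w5,w6,w6), … and 11 more.
Total: 23.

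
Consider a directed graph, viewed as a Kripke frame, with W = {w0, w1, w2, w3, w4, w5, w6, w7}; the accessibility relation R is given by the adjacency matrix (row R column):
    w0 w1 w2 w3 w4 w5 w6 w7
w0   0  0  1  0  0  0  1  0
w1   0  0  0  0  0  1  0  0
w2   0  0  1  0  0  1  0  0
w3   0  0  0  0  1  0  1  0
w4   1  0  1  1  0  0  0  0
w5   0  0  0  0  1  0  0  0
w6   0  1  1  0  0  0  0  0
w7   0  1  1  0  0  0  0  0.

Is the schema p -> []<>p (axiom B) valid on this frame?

Axiom B corresponds to the accessibility relation being symmetric.
Symmetric: no — w0 R w2 but not w2 R w0.

No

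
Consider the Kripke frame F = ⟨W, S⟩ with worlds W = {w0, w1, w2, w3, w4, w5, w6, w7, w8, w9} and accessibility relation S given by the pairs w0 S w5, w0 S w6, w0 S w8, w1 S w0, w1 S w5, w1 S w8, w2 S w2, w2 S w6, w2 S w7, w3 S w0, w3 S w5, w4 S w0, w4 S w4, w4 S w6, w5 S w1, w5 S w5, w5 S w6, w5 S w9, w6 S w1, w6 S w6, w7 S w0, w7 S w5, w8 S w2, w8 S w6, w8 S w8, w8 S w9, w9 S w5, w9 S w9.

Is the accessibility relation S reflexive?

No

Reflexive: no — w0 is not related to itself.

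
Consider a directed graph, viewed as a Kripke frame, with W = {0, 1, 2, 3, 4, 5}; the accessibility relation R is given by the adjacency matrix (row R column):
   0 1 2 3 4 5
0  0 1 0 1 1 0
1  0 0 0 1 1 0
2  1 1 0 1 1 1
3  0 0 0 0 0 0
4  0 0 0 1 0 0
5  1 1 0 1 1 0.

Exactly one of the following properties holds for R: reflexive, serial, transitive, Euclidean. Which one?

transitive

Reflexive: no — 0 is not related to itself.
Serial: no — 3 has no R-successor.
Transitive: yes — every two-step R-path is closed by a direct edge.
Euclidean: no — 0 R 3 and 0 R 1, but not 3 R 1.
Only transitive holds.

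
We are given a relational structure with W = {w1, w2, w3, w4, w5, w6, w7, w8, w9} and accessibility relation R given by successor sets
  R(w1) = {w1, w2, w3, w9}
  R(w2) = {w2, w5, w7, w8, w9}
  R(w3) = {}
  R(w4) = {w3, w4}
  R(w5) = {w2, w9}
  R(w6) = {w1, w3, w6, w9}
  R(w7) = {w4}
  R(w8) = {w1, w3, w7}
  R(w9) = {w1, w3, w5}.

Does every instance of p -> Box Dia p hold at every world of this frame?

The schema B characterises exactly the symmetric frames.
Symmetric: no — w1 R w2 but not w2 R w1.

No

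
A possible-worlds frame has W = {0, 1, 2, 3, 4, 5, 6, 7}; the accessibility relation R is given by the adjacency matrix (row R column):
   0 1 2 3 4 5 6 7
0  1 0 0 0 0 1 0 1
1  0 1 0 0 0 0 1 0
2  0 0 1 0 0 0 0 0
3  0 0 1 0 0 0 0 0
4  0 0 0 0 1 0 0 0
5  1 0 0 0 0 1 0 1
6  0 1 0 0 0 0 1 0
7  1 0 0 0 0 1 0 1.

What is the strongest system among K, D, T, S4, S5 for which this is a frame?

D

Serial (axiom D): yes — every world has a successor (e.g. 0 R 0).
Reflexive (axiom T): no — 3 is not related to itself.
Transitive (axiom 4): yes — every two-step R-path is closed by a direct edge.
Euclidean (axiom 5): yes — any two successors of a common world are R-related.
So F validates K, D; T would additionally require R to be reflexive. The strongest is D.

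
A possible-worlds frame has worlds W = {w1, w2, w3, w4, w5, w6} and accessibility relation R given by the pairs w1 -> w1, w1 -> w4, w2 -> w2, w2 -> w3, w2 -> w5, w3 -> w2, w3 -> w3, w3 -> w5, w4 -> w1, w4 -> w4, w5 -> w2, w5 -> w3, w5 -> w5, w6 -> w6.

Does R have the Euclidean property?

Yes

Euclidean: yes — any two successors of a common world are R-related.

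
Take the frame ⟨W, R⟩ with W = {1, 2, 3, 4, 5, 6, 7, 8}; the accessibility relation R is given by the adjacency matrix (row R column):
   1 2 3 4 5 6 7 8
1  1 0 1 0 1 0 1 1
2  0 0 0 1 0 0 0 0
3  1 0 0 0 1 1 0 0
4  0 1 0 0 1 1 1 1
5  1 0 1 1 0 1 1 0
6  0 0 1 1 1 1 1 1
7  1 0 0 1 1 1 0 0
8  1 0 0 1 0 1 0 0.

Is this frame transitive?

No

Transitive: no — 1 R 3 and 3 R 6, but not 1 R 6.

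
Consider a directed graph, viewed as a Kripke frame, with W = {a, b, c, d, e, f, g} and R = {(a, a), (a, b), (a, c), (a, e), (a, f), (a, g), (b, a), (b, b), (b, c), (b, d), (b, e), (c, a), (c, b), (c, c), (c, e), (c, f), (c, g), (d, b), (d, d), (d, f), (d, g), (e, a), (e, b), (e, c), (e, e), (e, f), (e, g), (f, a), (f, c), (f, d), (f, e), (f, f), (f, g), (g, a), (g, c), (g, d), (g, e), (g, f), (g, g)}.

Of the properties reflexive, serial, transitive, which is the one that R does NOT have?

Reflexive: yes — every world is R-related to itself.
Serial: yes — every world has a successor (e.g. a R a).
Transitive: no — a R b and b R d, but not a R d.
Only transitive fails.

transitive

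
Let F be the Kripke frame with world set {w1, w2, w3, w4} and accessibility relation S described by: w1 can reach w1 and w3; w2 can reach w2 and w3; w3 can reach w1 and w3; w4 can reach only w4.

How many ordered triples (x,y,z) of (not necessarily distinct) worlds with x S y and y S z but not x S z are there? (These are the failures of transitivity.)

Enumerating: (w2,w3,w1).

1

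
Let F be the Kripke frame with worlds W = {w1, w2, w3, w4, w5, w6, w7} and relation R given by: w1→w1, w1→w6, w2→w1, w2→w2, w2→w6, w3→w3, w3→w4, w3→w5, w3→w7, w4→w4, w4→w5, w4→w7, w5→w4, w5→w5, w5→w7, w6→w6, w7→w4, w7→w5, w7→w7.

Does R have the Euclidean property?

No

Euclidean: no — w2 R w6 and w2 R w1, but not w6 R w1.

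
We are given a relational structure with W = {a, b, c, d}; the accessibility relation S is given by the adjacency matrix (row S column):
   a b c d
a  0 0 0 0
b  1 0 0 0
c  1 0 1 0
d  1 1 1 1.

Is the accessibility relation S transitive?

Transitive: yes — every two-step S-path is closed by a direct edge.

Yes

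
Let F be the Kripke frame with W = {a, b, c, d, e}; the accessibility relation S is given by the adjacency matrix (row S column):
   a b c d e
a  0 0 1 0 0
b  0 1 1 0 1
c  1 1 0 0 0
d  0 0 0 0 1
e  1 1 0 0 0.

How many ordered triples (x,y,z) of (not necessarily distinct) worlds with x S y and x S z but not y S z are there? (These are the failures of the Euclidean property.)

Enumerating: (a,c,c), (b,c,c), (b,c,e), (b,e,c), (b,e,e), (c,a,a), (c,a,b), (c,b,a), (d,e,e), (e,a,a), (e,a,b), (e,b,a).

12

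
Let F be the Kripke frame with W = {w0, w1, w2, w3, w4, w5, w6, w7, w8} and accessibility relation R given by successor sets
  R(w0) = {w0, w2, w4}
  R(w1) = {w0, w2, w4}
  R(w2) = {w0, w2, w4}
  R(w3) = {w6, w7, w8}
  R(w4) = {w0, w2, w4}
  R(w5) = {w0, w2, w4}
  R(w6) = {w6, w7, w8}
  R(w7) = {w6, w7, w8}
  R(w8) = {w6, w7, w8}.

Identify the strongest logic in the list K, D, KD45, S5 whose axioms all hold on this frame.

Serial (axiom D): yes — every world has a successor (e.g. w0 R w0).
Euclidean (axiom 5): yes — any two successors of a common world are R-related.
Transitive (axiom 4): yes — every two-step R-path is closed by a direct edge.
Reflexive (axiom T): no — w1 is not related to itself.
So F validates K, D, KD45; S5 would additionally require R to be reflexive. The strongest is KD45.

KD45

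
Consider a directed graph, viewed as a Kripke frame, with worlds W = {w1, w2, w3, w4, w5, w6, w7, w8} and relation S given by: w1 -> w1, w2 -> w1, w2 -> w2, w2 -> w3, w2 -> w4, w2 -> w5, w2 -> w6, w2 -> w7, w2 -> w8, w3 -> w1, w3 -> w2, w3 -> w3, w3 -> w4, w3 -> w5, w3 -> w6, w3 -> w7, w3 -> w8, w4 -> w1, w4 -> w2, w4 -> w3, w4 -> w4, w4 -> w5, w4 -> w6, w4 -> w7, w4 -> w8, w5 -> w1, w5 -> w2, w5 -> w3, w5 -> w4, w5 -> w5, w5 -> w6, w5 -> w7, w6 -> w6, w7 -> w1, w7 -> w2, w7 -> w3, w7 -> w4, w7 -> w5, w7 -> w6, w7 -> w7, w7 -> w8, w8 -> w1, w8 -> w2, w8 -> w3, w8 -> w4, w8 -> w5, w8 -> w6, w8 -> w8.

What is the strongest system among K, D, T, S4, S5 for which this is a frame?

Serial (axiom D): yes — every world has a successor (e.g. w1 S w1).
Reflexive (axiom T): yes — every world is S-related to itself.
Transitive (axiom 4): no — w5 S w2 and w2 S w8, but not w5 S w8.
Euclidean (axiom 5): no — w2 S w1 and w2 S w3, but not w1 S w3.
So F validates K, D, T; S4 would additionally require S to be transitive. The strongest is T.

T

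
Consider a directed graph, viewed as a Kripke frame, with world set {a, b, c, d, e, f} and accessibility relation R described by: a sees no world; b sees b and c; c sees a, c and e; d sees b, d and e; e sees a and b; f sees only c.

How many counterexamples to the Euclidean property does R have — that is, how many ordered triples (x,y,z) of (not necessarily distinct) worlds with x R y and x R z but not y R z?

13

Enumerating: (b,c,b), (c,a,a), (c,a,c), (c,a,e), (c,e,c), (c,e,e), (d,b,d), (d,b,e), (d,e,d), (d,e,e), (e,a,a), (e,a,b), (e,b,a).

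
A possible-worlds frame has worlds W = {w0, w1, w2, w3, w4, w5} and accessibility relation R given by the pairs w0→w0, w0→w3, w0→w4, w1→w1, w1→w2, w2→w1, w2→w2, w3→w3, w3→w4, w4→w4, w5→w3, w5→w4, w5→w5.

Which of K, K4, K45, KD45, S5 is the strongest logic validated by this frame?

Transitive (axiom 4): yes — every two-step R-path is closed by a direct edge.
Euclidean (axiom 5): no — w0 R w4 and w0 R w3, but not w4 R w3.
Serial (axiom D): yes — every world has a successor (e.g. w0 R w0).
Reflexive (axiom T): yes — every world is R-related to itself.
So F validates K, K4; K45 would additionally require R to be Euclidean. The strongest is K4.

K4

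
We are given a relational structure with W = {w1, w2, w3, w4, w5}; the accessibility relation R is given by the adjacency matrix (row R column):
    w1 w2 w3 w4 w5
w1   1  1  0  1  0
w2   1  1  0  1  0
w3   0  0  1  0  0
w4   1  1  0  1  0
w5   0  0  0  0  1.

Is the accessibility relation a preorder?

Yes

Reflexive: yes — every world is R-related to itself.
Transitive: yes — every two-step R-path is closed by a direct edge.
So R is a preorder.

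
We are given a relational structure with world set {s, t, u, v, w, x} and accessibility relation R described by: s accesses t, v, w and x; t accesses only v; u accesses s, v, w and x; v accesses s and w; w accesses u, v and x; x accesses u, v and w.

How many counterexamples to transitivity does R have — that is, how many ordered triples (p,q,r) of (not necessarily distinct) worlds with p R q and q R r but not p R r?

Enumerating: (s,v,s), (s,w,u), (s,x,u), (t,v,s), (t,v,w), (u,s,t), (u,w,u), (u,x,u), (v,s,t), (v,s,v), (v,s,x), (v,w,u), … and 11 more.
Total: 23.

23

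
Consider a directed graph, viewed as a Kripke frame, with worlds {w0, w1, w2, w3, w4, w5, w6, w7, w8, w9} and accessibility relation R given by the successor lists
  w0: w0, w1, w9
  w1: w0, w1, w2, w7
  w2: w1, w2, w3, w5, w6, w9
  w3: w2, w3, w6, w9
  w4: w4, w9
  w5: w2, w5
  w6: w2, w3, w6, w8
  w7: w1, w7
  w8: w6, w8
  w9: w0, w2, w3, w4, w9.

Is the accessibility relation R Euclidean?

Euclidean: no — w0 R w1 and w0 R w9, but not w1 R w9.

No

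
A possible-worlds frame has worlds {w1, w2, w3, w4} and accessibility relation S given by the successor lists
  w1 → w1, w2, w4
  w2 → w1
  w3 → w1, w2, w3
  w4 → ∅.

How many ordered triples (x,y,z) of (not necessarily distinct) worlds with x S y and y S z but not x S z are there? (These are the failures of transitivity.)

Enumerating: (w2,w1,w2), (w2,w1,w4), (w3,w1,w4).

3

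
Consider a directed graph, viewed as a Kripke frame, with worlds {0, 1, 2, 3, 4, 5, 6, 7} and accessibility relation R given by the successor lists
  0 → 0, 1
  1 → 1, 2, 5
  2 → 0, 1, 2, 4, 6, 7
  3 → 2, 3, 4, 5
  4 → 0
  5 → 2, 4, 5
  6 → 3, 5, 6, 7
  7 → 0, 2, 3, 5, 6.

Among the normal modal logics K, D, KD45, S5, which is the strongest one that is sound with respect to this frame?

Serial (axiom D): yes — every world has a successor (e.g. 0 R 0).
Euclidean (axiom 5): no — 1 R 2 and 1 R 5, but not 2 R 5.
Transitive (axiom 4): no — 0 R 1 and 1 R 2, but not 0 R 2.
Reflexive (axiom T): no — 4 is not related to itself.
So F validates K, D; KD45 would additionally require R to be Euclidean and transitive. The strongest is D.

D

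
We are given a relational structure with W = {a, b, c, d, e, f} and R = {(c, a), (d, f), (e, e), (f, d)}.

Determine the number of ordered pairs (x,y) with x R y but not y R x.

1

Enumerating: (c,a).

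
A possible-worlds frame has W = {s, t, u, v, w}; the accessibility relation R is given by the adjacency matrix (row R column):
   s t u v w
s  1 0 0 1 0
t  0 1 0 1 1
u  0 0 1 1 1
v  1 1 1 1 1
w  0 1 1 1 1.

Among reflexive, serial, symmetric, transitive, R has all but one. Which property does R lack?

Reflexive: yes — every world is R-related to itself.
Serial: yes — every world has a successor (e.g. s R s).
Symmetric: yes — every pair in R has its reverse in R.
Transitive: no — s R v and v R t, but not s R t.
Only transitive fails.

transitive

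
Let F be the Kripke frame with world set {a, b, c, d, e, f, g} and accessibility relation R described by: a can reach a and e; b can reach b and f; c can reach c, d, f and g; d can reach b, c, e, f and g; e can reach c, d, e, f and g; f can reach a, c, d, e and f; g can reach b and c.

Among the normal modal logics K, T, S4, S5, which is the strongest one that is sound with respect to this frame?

Reflexive (axiom T): no — d is not related to itself.
Transitive (axiom 4): no — a R e and e R c, but not a R c.
Euclidean (axiom 5): no — c R f and c R g, but not f R g.
So F validates K; T would additionally require R to be reflexive. The strongest is K.

K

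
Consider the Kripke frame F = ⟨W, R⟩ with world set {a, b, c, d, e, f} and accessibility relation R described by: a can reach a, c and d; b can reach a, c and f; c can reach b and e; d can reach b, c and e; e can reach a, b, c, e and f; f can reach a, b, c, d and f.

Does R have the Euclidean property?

Euclidean: no — a R c and a R d, but not c R d.

No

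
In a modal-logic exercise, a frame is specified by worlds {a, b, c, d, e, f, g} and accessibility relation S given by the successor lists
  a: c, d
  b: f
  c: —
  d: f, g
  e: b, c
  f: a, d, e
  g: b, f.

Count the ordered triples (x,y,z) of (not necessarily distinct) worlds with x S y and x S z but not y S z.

Enumerating: (a,c,c), (a,c,d), (a,d,c), (a,d,d), (b,f,f), (d,f,f), (d,f,g), (d,g,g), (e,b,b), (e,b,c), (e,c,b), (e,c,c), … and 11 more.
Total: 23.

23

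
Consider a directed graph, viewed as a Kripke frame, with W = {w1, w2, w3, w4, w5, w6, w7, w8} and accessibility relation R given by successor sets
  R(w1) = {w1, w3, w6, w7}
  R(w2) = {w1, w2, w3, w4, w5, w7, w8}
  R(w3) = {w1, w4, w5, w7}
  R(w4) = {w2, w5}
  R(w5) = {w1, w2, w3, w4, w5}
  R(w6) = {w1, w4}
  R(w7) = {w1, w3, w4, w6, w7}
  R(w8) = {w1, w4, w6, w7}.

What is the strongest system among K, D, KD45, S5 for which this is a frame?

D

Serial (axiom D): yes — every world has a successor (e.g. w1 R w1).
Euclidean (axiom 5): no — w1 R w3 and w1 R w6, but not w3 R w6.
Transitive (axiom 4): no — w1 R w3 and w3 R w4, but not w1 R w4.
Reflexive (axiom T): no — w3 is not related to itself.
So F validates K, D; KD45 would additionally require R to be Euclidean and transitive. The strongest is D.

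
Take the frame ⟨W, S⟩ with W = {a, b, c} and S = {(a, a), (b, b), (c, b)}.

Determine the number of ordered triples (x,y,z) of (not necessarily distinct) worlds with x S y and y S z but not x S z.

S is transitive; there are no such tuples.

0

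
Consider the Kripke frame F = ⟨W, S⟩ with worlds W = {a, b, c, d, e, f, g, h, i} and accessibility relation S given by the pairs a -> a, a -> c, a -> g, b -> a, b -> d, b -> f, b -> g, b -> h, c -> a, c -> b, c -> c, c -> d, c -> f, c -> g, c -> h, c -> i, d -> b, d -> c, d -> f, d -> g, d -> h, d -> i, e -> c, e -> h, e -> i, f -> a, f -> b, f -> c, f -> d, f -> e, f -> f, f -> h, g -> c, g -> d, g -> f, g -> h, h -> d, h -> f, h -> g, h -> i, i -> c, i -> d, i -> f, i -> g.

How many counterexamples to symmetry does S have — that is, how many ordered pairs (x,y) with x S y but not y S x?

Enumerating: (a,g), (b,a), (b,g), (b,h), (c,b), (c,h), (e,c), (e,h), (e,i), (f,a), (f,e), (g,f), (h,i), (i,f), (i,g).

15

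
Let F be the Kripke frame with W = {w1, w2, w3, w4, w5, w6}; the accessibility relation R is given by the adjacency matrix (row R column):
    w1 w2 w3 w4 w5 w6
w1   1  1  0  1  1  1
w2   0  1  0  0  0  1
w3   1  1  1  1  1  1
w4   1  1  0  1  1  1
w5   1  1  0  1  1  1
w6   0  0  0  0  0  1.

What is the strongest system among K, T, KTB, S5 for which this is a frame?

T

Reflexive (axiom T): yes — every world is R-related to itself.
Symmetric (axiom B): no — w1 R w2 but not w2 R w1.
Euclidean (axiom 5): no — w1 R w2 and w1 R w4, but not w2 R w4.
So F validates K, T; KTB would additionally require R to be symmetric. The strongest is T.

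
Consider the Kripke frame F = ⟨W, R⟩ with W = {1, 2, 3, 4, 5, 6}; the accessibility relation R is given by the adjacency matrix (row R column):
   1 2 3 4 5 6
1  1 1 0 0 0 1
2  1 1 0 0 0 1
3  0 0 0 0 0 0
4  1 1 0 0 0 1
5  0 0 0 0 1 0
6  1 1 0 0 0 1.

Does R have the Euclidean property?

Euclidean: yes — any two successors of a common world are R-related.

Yes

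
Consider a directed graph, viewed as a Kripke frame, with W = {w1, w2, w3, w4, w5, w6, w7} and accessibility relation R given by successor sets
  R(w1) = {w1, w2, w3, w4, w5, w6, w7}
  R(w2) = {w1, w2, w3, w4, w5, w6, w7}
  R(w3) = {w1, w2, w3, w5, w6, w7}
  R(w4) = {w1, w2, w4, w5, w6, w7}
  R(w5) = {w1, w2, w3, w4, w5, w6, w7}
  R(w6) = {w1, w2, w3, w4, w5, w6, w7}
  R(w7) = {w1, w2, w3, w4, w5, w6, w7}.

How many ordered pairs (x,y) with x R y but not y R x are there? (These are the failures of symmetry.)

R is symmetric; there are no such tuples.

0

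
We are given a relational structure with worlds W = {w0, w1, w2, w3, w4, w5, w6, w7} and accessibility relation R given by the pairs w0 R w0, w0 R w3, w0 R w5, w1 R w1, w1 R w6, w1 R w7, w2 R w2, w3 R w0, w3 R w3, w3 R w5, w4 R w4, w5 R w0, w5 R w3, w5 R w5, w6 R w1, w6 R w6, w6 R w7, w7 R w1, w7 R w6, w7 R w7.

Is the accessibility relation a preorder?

Reflexive: yes — every world is R-related to itself.
Transitive: yes — every two-step R-path is closed by a direct edge.
So R is a preorder.

Yes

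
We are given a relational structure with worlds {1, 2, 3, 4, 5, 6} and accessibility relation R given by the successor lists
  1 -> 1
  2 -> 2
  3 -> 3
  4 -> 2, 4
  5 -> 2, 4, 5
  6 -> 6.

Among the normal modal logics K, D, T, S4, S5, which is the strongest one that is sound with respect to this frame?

Serial (axiom D): yes — every world has a successor (e.g. 1 R 1).
Reflexive (axiom T): yes — every world is R-related to itself.
Transitive (axiom 4): yes — every two-step R-path is closed by a direct edge.
Euclidean (axiom 5): no — 5 R 2 and 5 R 4, but not 2 R 4.
So F validates K, D, T, S4; S5 would additionally require R to be Euclidean. The strongest is S4.

S4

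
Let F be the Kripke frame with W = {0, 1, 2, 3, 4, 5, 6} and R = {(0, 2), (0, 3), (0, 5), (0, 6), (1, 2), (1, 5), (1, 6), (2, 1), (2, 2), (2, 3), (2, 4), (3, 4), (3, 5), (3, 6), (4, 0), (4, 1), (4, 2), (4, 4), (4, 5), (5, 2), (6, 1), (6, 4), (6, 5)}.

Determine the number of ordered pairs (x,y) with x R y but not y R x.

Enumerating: (0,2), (0,3), (0,5), (0,6), (1,5), (2,3), (3,4), (3,5), (3,6), (4,0), (4,1), (4,5), (5,2), (6,4), (6,5).

15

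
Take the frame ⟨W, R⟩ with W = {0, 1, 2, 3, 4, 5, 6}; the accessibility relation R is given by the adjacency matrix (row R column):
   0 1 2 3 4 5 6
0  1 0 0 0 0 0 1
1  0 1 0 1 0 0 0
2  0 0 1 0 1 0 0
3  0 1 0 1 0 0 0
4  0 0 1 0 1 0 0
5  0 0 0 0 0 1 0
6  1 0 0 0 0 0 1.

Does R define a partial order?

Reflexive: yes — every world is R-related to itself.
Transitive: yes — every two-step R-path is closed by a direct edge.
Antisymmetric: no — 0 R 6 and 6 R 0 with 0 ≠ 6.
So R is not a partial order.

No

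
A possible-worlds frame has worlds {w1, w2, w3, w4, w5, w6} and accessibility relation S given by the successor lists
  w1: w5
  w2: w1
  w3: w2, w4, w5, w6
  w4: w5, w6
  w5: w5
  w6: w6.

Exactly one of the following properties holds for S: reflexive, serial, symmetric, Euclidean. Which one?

Reflexive: no — w1 is not related to itself.
Serial: yes — every world has a successor (e.g. w1 S w5).
Symmetric: no — w1 S w5 but not w5 S w1.
Euclidean: no — w3 S w2 and w3 S w4, but not w2 S w4.
Only serial holds.

serial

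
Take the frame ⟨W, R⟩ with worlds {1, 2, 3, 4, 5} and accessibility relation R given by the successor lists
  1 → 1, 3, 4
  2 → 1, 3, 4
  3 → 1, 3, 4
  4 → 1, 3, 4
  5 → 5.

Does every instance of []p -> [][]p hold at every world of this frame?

The schema 4 characterises exactly the transitive frames.
Transitive: yes — every two-step R-path is closed by a direct edge.

Yes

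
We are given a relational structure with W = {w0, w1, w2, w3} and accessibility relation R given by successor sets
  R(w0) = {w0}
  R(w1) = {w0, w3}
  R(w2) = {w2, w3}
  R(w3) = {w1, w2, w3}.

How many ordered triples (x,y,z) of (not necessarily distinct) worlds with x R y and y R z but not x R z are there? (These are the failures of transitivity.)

4

Enumerating: (w1,w3,w1), (w1,w3,w2), (w2,w3,w1), (w3,w1,w0).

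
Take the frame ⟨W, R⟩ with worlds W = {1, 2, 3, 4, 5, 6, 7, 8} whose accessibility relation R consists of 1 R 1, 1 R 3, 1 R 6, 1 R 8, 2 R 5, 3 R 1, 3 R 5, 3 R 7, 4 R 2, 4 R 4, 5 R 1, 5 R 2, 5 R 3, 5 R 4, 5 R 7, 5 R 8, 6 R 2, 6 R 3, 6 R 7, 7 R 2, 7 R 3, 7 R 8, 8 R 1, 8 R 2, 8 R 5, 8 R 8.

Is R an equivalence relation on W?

Reflexive: no — 2 is not related to itself.
Symmetric: no — 1 R 6 but not 6 R 1.
Transitive: no — 1 R 3 and 3 R 5, but not 1 R 5.
So R is not an equivalence relation.

No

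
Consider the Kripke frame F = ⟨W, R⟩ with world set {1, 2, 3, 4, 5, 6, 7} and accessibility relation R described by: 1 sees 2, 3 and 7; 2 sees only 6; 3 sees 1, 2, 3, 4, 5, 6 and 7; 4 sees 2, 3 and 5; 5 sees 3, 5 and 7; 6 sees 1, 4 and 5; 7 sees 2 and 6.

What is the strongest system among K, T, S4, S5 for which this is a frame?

Reflexive (axiom T): no — 1 is not related to itself.
Transitive (axiom 4): no — 1 R 2 and 2 R 6, but not 1 R 6.
Euclidean (axiom 5): no — 1 R 2 and 1 R 3, but not 2 R 3.
So F validates K; T would additionally require R to be reflexive. The strongest is K.

K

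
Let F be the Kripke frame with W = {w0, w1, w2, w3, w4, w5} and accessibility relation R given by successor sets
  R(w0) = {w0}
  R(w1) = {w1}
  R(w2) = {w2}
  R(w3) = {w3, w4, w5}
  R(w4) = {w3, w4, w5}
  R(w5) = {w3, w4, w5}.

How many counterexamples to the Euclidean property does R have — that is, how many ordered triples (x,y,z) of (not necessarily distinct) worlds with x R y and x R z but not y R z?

R is Euclidean; there are no such tuples.

0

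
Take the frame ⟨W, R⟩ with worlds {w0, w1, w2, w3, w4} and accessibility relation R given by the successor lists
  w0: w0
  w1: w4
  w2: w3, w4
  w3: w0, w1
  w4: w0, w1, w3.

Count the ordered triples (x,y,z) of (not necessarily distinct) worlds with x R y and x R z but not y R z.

13

Enumerating: (w1,w4,w4), (w2,w3,w3), (w2,w3,w4), (w2,w4,w4), (w3,w0,w1), (w3,w1,w0), (w3,w1,w1), (w4,w0,w1), (w4,w0,w3), (w4,w1,w0), (w4,w1,w1), (w4,w1,w3), (w4,w3,w3).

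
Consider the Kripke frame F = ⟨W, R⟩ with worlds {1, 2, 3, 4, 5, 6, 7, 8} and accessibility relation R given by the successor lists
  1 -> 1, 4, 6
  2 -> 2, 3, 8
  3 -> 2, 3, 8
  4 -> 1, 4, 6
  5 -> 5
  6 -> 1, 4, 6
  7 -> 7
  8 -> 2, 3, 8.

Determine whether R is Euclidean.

Yes

Euclidean: yes — any two successors of a common world are R-related.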